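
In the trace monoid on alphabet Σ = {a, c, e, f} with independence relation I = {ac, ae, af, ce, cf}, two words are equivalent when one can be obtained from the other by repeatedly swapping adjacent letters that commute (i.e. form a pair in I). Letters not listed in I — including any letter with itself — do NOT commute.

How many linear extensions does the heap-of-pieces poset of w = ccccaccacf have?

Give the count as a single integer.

#0=c has no predecessor
#1=c depends on [0:c]
#2=c depends on [1:c]
#3=c depends on [2:c]
#4=a has no predecessor
#5=c depends on [3:c]
#6=c depends on [5:c]
#7=a depends on [4:a]
#8=c depends on [6:c]
#9=f has no predecessor
sources: [0:c, 4:a, 9:f]
N(rest) = Σ N(rest − s) over sources s of rest; N(one piece) = 1:
  size 1 → [7]=1  [8]=1  [9]=1
  size 2 → [4,7]=1  [6,8]=1  [7,8]=2  [7,9]=2  [8,9]=2
  size 3 → [4,7,8]=3  [4,7,9]=3  [5,6,8]=1  [6,7,8]=3  [6,8,9]=3  [7,8,9]=6
  size 4 → [3,5,6,8]=1  [4,6,7,8]=6  [4,7,8,9]=12  [5,6,7,8]=4  [5,6,8,9]=4  [6,7,8,9]=12
  size 5 → [2,3,5,6,8]=1  [3,5,6,7,8]=5  [3,5,6,8,9]=5  [4,5,6,7,8]=10  [4,6,7,8,9]=30  [5,6,7,8,9]=20
  size 6 → [1,2,3,5,6,8]=1  [2,3,5,6,7,8]=6  [2,3,5,6,8,9]=6  [3,4,5,6,7,8]=15  [3,5,6,7,8,9]=30  [4,5,6,7,8,9]=60
  size 7 → [0,1,2,3,5,6,8]=1  [1,2,3,5,6,7,8]=7  [1,2,3,5,6,8,9]=7  [2,3,4,5,6,7,8]=21  [2,3,5,6,7,8,9]=42  [3,4,5,6,7,8,9]=105
  size 8 → [0,1,2,3,5,6,7,8]=8  [0,1,2,3,5,6,8,9]=8  [1,2,3,4,5,6,7,8]=28  [1,2,3,5,6,7,8,9]=56  [2,3,4,5,6,7,8,9]=168
  first=0(c) contributes 252
  first=4(a) contributes 72
  first=9(f) contributes 36
|[w]| = 360

360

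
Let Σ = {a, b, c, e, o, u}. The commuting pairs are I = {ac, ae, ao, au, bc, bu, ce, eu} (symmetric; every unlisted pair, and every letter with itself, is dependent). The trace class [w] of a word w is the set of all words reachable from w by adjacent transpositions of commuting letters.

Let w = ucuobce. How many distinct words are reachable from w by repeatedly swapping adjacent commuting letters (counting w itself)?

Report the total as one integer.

#0=u has no predecessor
#1=c depends on [0:u]
#2=u depends on [1:c]
#3=o depends on [2:u]
#4=b depends on [3:o]
#5=c depends on [3:o]
#6=e depends on [4:b]
sources: [0:u]
N(rest) = Σ N(rest − s) over sources s of rest; N(one piece) = 1:
  size 1 → [5]=1  [6]=1
  size 2 → [4,6]=1  [5,6]=2
  size 3 → [4,5,6]=3
  size 4 → [3,4,5,6]=3
  size 5 → [2,3,4,5,6]=3
  first=0(u) contributes 3

3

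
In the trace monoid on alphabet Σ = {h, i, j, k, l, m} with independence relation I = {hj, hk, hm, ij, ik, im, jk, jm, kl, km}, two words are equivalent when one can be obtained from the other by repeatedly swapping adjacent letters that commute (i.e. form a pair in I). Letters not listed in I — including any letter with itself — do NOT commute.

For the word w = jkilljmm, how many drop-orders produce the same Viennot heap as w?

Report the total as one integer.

piece 0:j — minimal
piece 1:k — minimal
piece 2:i — minimal
piece 3:l rests on {0:j, 2:i}
piece 4:l rests on {3:l}
piece 5:j rests on {4:l}
piece 6:m rests on {4:l}
piece 7:m rests on {6:m}
minimal pieces: {0:j, 1:k, 2:i}
ways to finish when only these pieces remain (= sum over removing one remaining piece with nothing left below it):
  1 left: {1}→1  {5}→1  {7}→1
  2 left: {1,5}→2  {1,7}→2  {5,7}→2  {6,7}→1
  3 left: {1,5,7}→6  {1,6,7}→3  {5,6,7}→3
  4 left: {1,5,6,7}→12  {4,5,6,7}→3
  5 left: {1,4,5,6,7}→15  {3,4,5,6,7}→3
  6 left: {0,3,4,5,6,7}→3  {1,3,4,5,6,7}→18  {2,3,4,5,6,7}→3
  placing 0:j first → 21 extensions
  placing 1:k first → 6 extensions
  placing 2:i first → 21 extensions
total linear extensions = 48

48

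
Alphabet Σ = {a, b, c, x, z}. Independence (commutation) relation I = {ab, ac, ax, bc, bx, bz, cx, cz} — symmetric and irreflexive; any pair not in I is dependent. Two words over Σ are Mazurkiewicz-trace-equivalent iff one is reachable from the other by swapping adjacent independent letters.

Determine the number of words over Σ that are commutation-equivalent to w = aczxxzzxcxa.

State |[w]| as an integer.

drop 0:a onto floor
drop 1:c onto floor
drop 2:z onto {0:a}
drop 3:x onto {2:z}
drop 4:x onto {3:x}
drop 5:z onto {4:x}
drop 6:z onto {5:z}
drop 7:x onto {6:z}
drop 8:c onto {1:c}
drop 9:x onto {7:x}
drop 10:a onto {6:z}
ground layer = {0:a, 1:c}
drop-orders for the pieces not yet dropped (sum over which currently-grounded one goes next):
  1 to go: {8} 1  {9} 1  {10} 1
  2 to go: {1,8} 1  {7,9} 1  {8,9} 2  {8,10} 2  {9,10} 2
  3 to go: {1,8,9} 3  {1,8,10} 3  {7,8,9} 3  {7,9,10} 3  {8,9,10} 6
  4 to go: {1,7,8,9} 6  {1,8,9,10} 12  {6,7,9,10} 3  {7,8,9,10} 12
  5 to go: {1,7,8,9,10} 30  {5,6,7,9,10} 3  {6,7,8,9,10} 15
  6 to go: {1,6,7,8,9,10} 45  {4,5,6,7,9,10} 3  {5,6,7,8,9,10} 18
  7 to go: {1,5,6,7,8,9,10} 63  {3,4,5,6,7,9,10} 3  {4,5,6,7,8,9,10} 21
  8 to go: {1,4,5,6,7,8,9,10} 84  {2,3,4,5,6,7,9,10} 3  {3,4,5,6,7,8,9,10} 24
  9 to go: {0,2,3,4,5,6,7,9,10} 3  {1,3,4,5,6,7,8,9,10} 108  {2,3,4,5,6,7,8,9,10} 27
  if 0:a drops first: 135 orders
  if 1:c drops first: 30 orders
heap linearizations: 165

165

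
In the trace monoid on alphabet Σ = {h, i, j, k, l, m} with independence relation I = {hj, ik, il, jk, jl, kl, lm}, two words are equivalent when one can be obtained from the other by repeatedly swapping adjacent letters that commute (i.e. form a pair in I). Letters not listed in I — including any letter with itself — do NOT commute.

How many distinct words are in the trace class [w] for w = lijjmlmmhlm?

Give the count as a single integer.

#0=l has no predecessor
#1=i has no predecessor
#2=j depends on [1:i]
#3=j depends on [2:j]
#4=m depends on [3:j]
#5=l depends on [0:l]
#6=m depends on [4:m]
#7=m depends on [6:m]
#8=h depends on [5:l, 7:m]
#9=l depends on [8:h]
#10=m depends on [8:h]
sources: [0:l, 1:i]
N(rest) = Σ N(rest − s) over sources s of rest; N(one piece) = 1:
  size 1 → [9]=1  [10]=1
  size 2 → [9,10]=2
  size 3 → [8,9,10]=2
  size 4 → [5,8,9,10]=2  [7,8,9,10]=2
  size 5 → [0,5,8,9,10]=2  [5,7,8,9,10]=4  [6,7,8,9,10]=2
  size 6 → [0,5,7,8,9,10]=6  [4,6,7,8,9,10]=2  [5,6,7,8,9,10]=6
  size 7 → [0,5,6,7,8,9,10]=12  [3,4,6,7,8,9,10]=2  [4,5,6,7,8,9,10]=8
  size 8 → [0,4,5,6,7,8,9,10]=20  [2,3,4,6,7,8,9,10]=2  [3,4,5,6,7,8,9,10]=10
  size 9 → [0,3,4,5,6,7,8,9,10]=30  [1,2,3,4,6,7,8,9,10]=2  [2,3,4,5,6,7,8,9,10]=12
  first=0(l) contributes 14
  first=1(i) contributes 42
|[w]| = 56

56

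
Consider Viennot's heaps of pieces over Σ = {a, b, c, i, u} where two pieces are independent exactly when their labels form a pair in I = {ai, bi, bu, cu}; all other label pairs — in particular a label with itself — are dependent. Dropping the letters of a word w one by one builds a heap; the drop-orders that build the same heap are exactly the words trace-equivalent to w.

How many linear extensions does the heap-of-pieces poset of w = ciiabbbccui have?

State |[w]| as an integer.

drop 0:c onto floor
drop 1:i onto {0:c}
drop 2:i onto {1:i}
drop 3:a onto {0:c}
drop 4:b onto {3:a}
drop 5:b onto {4:b}
drop 6:b onto {5:b}
drop 7:c onto {2:i, 6:b}
drop 8:c onto {7:c}
drop 9:u onto {2:i, 3:a}
drop 10:i onto {8:c, 9:u}
ground layer = {0:c}
drop-orders for the pieces not yet dropped (sum over which currently-grounded one goes next):
  1 to go: {10} 1
  2 to go: {8,10} 1  {9,10} 1
  3 to go: {7,8,10} 1  {8,9,10} 2
  4 to go: {6,7,8,10} 1  {7,8,9,10} 3
  5 to go: {2,7,8,9,10} 3  {5,6,7,8,10} 1  {6,7,8,9,10} 4
  6 to go: {1,2,7,8,9,10} 3  {2,6,7,8,9,10} 7  {4,5,6,7,8,10} 1  {5,6,7,8,9,10} 5
  7 to go: {1,2,6,7,8,9,10} 10  {2,5,6,7,8,9,10} 12  {4,5,6,7,8,9,10} 6
  8 to go: {1,2,5,6,7,8,9,10} 22  {2,4,5,6,7,8,9,10} 18  {3,4,5,6,7,8,9,10} 6
  9 to go: {1,2,4,5,6,7,8,9,10} 40  {2,3,4,5,6,7,8,9,10} 24
  if 0:c drops first: 64 orders

64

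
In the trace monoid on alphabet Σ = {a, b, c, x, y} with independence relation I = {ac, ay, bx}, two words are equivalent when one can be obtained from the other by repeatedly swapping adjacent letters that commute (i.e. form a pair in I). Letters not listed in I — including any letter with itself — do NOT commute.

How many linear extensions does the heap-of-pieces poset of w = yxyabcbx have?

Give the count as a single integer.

piece 0:y — minimal
piece 1:x rests on {0:y}
piece 2:y rests on {1:x}
piece 3:a rests on {1:x}
piece 4:b rests on {2:y, 3:a}
piece 5:c rests on {4:b}
piece 6:b rests on {5:c}
piece 7:x rests on {5:c}
minimal pieces: {0:y}
ways to finish when only these pieces remain (= sum over removing one remaining piece with nothing left below it):
  1 left: {6}→1  {7}→1
  2 left: {6,7}→2
  3 left: {5,6,7}→2
  4 left: {4,5,6,7}→2
  5 left: {2,4,5,6,7}→2  {3,4,5,6,7}→2
  6 left: {2,3,4,5,6,7}→4
  placing 0:y first → 4 extensions

4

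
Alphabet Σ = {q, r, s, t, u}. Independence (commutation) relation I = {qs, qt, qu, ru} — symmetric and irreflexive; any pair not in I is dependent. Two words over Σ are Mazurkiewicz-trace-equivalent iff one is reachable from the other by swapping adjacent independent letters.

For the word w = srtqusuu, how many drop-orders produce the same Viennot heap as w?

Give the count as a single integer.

6

piece 0:s — minimal
piece 1:r rests on {0:s}
piece 2:t rests on {1:r}
piece 3:q rests on {1:r}
piece 4:u rests on {2:t}
piece 5:s rests on {4:u}
piece 6:u rests on {5:s}
piece 7:u rests on {6:u}
minimal pieces: {0:s}
ways to finish when only these pieces remain (= sum over removing one remaining piece with nothing left below it):
  1 left: {3}→1  {7}→1
  2 left: {3,7}→2  {6,7}→1
  3 left: {3,6,7}→3  {5,6,7}→1
  4 left: {3,5,6,7}→4  {4,5,6,7}→1
  5 left: {2,4,5,6,7}→1  {3,4,5,6,7}→5
  6 left: {2,3,4,5,6,7}→6
  placing 0:s first → 6 extensions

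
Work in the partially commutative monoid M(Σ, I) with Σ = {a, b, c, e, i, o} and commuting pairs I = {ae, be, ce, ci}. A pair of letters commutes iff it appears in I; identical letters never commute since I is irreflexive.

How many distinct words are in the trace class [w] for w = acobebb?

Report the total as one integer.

4

#0=a has no predecessor
#1=c depends on [0:a]
#2=o depends on [1:c]
#3=b depends on [2:o]
#4=e depends on [2:o]
#5=b depends on [3:b]
#6=b depends on [5:b]
sources: [0:a]
N(rest) = Σ N(rest − s) over sources s of rest; N(one piece) = 1:
  size 1 → [4]=1  [6]=1
  size 2 → [4,6]=2  [5,6]=1
  size 3 → [3,5,6]=1  [4,5,6]=3
  size 4 → [3,4,5,6]=4
  size 5 → [2,3,4,5,6]=4
  first=0(a) contributes 4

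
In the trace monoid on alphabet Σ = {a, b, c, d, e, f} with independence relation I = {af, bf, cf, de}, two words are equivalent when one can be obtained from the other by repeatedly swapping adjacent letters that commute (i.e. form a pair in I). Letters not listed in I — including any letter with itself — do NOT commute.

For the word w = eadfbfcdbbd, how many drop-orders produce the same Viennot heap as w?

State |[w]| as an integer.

6

drop 0:e onto floor
drop 1:a onto {0:e}
drop 2:d onto {1:a}
drop 3:f onto {2:d}
drop 4:b onto {2:d}
drop 5:f onto {3:f}
drop 6:c onto {4:b}
drop 7:d onto {5:f, 6:c}
drop 8:b onto {7:d}
drop 9:b onto {8:b}
drop 10:d onto {9:b}
ground layer = {0:e}
drop-orders for the pieces not yet dropped (sum over which currently-grounded one goes next):
  1 to go: {10} 1
  2 to go: {9,10} 1
  3 to go: {8,9,10} 1
  4 to go: {7,8,9,10} 1
  5 to go: {5,7,8,9,10} 1  {6,7,8,9,10} 1
  6 to go: {3,5,7,8,9,10} 1  {4,6,7,8,9,10} 1  {5,6,7,8,9,10} 2
  7 to go: {3,5,6,7,8,9,10} 3  {4,5,6,7,8,9,10} 3
  8 to go: {3,4,5,6,7,8,9,10} 6
  9 to go: {2,3,4,5,6,7,8,9,10} 6
  if 0:e drops first: 6 orders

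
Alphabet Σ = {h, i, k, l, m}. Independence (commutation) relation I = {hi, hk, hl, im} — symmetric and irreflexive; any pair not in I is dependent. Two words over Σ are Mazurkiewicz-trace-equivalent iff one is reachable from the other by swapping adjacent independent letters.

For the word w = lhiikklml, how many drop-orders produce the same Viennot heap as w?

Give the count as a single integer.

7

piece 0:l — minimal
piece 1:h — minimal
piece 2:i rests on {0:l}
piece 3:i rests on {2:i}
piece 4:k rests on {3:i}
piece 5:k rests on {4:k}
piece 6:l rests on {5:k}
piece 7:m rests on {1:h, 6:l}
piece 8:l rests on {7:m}
minimal pieces: {0:l, 1:h}
ways to finish when only these pieces remain (= sum over removing one remaining piece with nothing left below it):
  1 left: {8}→1
  2 left: {7,8}→1
  3 left: {1,7,8}→1  {6,7,8}→1
  4 left: {1,6,7,8}→2  {5,6,7,8}→1
  5 left: {1,5,6,7,8}→3  {4,5,6,7,8}→1
  6 left: {1,4,5,6,7,8}→4  {3,4,5,6,7,8}→1
  7 left: {1,3,4,5,6,7,8}→5  {2,3,4,5,6,7,8}→1
  placing 0:l first → 6 extensions
  placing 1:h first → 1 extensions
total linear extensions = 7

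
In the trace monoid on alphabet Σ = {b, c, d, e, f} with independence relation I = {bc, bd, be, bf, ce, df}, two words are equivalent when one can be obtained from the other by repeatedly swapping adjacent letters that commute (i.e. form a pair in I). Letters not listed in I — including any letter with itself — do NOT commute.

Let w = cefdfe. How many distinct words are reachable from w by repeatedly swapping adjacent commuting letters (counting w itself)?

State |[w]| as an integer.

6

drop 0:c onto floor
drop 1:e onto floor
drop 2:f onto {0:c, 1:e}
drop 3:d onto {0:c, 1:e}
drop 4:f onto {2:f}
drop 5:e onto {3:d, 4:f}
ground layer = {0:c, 1:e}
drop-orders for the pieces not yet dropped (sum over which currently-grounded one goes next):
  1 to go: {5} 1
  2 to go: {3,5} 1  {4,5} 1
  3 to go: {2,4,5} 1  {3,4,5} 2
  4 to go: {2,3,4,5} 3
  if 0:c drops first: 3 orders
  if 1:e drops first: 3 orders
heap linearizations: 6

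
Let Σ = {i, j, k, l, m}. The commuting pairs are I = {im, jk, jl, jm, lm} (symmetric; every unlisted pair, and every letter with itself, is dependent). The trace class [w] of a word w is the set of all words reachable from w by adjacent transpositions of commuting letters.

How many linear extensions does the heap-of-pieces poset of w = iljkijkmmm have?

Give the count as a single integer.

15

piece 0:i — minimal
piece 1:l rests on {0:i}
piece 2:j rests on {0:i}
piece 3:k rests on {1:l}
piece 4:i rests on {2:j, 3:k}
piece 5:j rests on {4:i}
piece 6:k rests on {4:i}
piece 7:m rests on {6:k}
piece 8:m rests on {7:m}
piece 9:m rests on {8:m}
minimal pieces: {0:i}
ways to finish when only these pieces remain (= sum over removing one remaining piece with nothing left below it):
  1 left: {5}→1  {9}→1
  2 left: {5,9}→2  {8,9}→1
  3 left: {5,8,9}→3  {7,8,9}→1
  4 left: {5,7,8,9}→4  {6,7,8,9}→1
  5 left: {5,6,7,8,9}→5
  6 left: {4,5,6,7,8,9}→5
  7 left: {2,4,5,6,7,8,9}→5  {3,4,5,6,7,8,9}→5
  8 left: {1,3,4,5,6,7,8,9}→5  {2,3,4,5,6,7,8,9}→10
  placing 0:i first → 15 extensions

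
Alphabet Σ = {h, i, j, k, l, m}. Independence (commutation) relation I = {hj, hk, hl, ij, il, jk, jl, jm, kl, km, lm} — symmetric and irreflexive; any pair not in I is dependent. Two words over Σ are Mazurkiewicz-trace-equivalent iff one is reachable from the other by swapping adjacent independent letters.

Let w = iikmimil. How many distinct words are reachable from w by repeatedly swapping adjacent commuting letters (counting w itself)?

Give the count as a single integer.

piece 0:i — minimal
piece 1:i rests on {0:i}
piece 2:k rests on {1:i}
piece 3:m rests on {1:i}
piece 4:i rests on {2:k, 3:m}
piece 5:m rests on {4:i}
piece 6:i rests on {5:m}
piece 7:l — minimal
minimal pieces: {0:i, 7:l}
ways to finish when only these pieces remain (= sum over removing one remaining piece with nothing left below it):
  1 left: {6}→1  {7}→1
  2 left: {5,6}→1  {6,7}→2
  3 left: {4,5,6}→1  {5,6,7}→3
  4 left: {2,4,5,6}→1  {3,4,5,6}→1  {4,5,6,7}→4
  5 left: {2,3,4,5,6}→2  {2,4,5,6,7}→5  {3,4,5,6,7}→5
  6 left: {1,2,3,4,5,6}→2  {2,3,4,5,6,7}→12
  placing 0:i first → 14 extensions
  placing 7:l first → 2 extensions
total linear extensions = 16

16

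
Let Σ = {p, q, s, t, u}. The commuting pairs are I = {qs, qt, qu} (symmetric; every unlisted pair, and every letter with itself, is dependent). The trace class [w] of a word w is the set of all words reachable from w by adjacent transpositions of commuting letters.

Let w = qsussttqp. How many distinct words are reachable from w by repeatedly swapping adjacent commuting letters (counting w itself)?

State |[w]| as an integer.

28

0(q) covers ∅
1(s) covers ∅
2(u) covers 1:s
3(s) covers 2:u
4(s) covers 3:s
5(t) covers 4:s
6(t) covers 5:t
7(q) covers 0:q
8(p) covers 6:t, 7:q
floor of heap: 0:q, 1:s
completions by unplaced set U, small U first (add the entries for U minus each lowest piece of U):
  |U|=1: {8}:1
  |U|=2: {6,8}:1  {7,8}:1
  |U|=3: {0,7,8}:1  {5,6,8}:1  {6,7,8}:2
  |U|=4: {0,6,7,8}:3  {4,5,6,8}:1  {5,6,7,8}:3
  |U|=5: {0,5,6,7,8}:6  {3,4,5,6,8}:1  {4,5,6,7,8}:4
  |U|=6: {0,4,5,6,7,8}:10  {2,3,4,5,6,8}:1  {3,4,5,6,7,8}:5
  |U|=7: {0,3,4,5,6,7,8}:15  {1,2,3,4,5,6,8}:1  {2,3,4,5,6,7,8}:6
  start at 0(q): 7
  start at 1(s): 21
sum over floor = 28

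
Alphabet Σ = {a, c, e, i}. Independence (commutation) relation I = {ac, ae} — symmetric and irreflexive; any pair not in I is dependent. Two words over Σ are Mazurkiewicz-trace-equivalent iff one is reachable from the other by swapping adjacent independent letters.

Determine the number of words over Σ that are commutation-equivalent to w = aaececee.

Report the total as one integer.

#0=a has no predecessor
#1=a depends on [0:a]
#2=e has no predecessor
#3=c depends on [2:e]
#4=e depends on [3:c]
#5=c depends on [4:e]
#6=e depends on [5:c]
#7=e depends on [6:e]
sources: [0:a, 2:e]
N(rest) = Σ N(rest − s) over sources s of rest; N(one piece) = 1:
  size 1 → [1]=1  [7]=1
  size 2 → [0,1]=1  [1,7]=2  [6,7]=1
  size 3 → [0,1,7]=3  [1,6,7]=3  [5,6,7]=1
  size 4 → [0,1,6,7]=6  [1,5,6,7]=4  [4,5,6,7]=1
  size 5 → [0,1,5,6,7]=10  [1,4,5,6,7]=5  [3,4,5,6,7]=1
  size 6 → [0,1,4,5,6,7]=15  [1,3,4,5,6,7]=6  [2,3,4,5,6,7]=1
  first=0(a) contributes 7
  first=2(e) contributes 21
|[w]| = 28

28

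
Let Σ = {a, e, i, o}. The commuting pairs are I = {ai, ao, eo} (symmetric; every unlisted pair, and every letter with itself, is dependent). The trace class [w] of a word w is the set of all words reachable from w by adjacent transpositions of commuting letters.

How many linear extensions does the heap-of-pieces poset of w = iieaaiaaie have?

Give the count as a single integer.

piece 0:i — minimal
piece 1:i rests on {0:i}
piece 2:e rests on {1:i}
piece 3:a rests on {2:e}
piece 4:a rests on {3:a}
piece 5:i rests on {2:e}
piece 6:a rests on {4:a}
piece 7:a rests on {6:a}
piece 8:i rests on {5:i}
piece 9:e rests on {7:a, 8:i}
minimal pieces: {0:i}
ways to finish when only these pieces remain (= sum over removing one remaining piece with nothing left below it):
  1 left: {9}→1
  2 left: {7,9}→1  {8,9}→1
  3 left: {5,8,9}→1  {6,7,9}→1  {7,8,9}→2
  4 left: {4,6,7,9}→1  {5,7,8,9}→3  {6,7,8,9}→3
  5 left: {3,4,6,7,9}→1  {4,6,7,8,9}→4  {5,6,7,8,9}→6
  6 left: {3,4,6,7,8,9}→5  {4,5,6,7,8,9}→10
  7 left: {3,4,5,6,7,8,9}→15
  8 left: {2,3,4,5,6,7,8,9}→15
  placing 0:i first → 15 extensions

15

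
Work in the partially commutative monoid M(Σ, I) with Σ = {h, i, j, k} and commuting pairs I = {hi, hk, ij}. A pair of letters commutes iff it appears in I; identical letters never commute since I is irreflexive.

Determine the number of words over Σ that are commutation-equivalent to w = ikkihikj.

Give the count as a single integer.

piece 0:i — minimal
piece 1:k rests on {0:i}
piece 2:k rests on {1:k}
piece 3:i rests on {2:k}
piece 4:h — minimal
piece 5:i rests on {3:i}
piece 6:k rests on {5:i}
piece 7:j rests on {4:h, 6:k}
minimal pieces: {0:i, 4:h}
ways to finish when only these pieces remain (= sum over removing one remaining piece with nothing left below it):
  1 left: {7}→1
  2 left: {4,7}→1  {6,7}→1
  3 left: {4,6,7}→2  {5,6,7}→1
  4 left: {3,5,6,7}→1  {4,5,6,7}→3
  5 left: {2,3,5,6,7}→1  {3,4,5,6,7}→4
  6 left: {1,2,3,5,6,7}→1  {2,3,4,5,6,7}→5
  placing 0:i first → 6 extensions
  placing 4:h first → 1 extensions
total linear extensions = 7

7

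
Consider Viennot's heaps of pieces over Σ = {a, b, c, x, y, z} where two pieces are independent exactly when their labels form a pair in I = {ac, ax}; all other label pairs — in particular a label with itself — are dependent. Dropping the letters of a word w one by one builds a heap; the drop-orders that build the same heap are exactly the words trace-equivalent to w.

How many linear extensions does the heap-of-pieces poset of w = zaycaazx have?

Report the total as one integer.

3

drop 0:z onto floor
drop 1:a onto {0:z}
drop 2:y onto {1:a}
drop 3:c onto {2:y}
drop 4:a onto {2:y}
drop 5:a onto {4:a}
drop 6:z onto {3:c, 5:a}
drop 7:x onto {6:z}
ground layer = {0:z}
drop-orders for the pieces not yet dropped (sum over which currently-grounded one goes next):
  1 to go: {7} 1
  2 to go: {6,7} 1
  3 to go: {3,6,7} 1  {5,6,7} 1
  4 to go: {3,5,6,7} 2  {4,5,6,7} 1
  5 to go: {3,4,5,6,7} 3
  6 to go: {2,3,4,5,6,7} 3
  if 0:z drops first: 3 orders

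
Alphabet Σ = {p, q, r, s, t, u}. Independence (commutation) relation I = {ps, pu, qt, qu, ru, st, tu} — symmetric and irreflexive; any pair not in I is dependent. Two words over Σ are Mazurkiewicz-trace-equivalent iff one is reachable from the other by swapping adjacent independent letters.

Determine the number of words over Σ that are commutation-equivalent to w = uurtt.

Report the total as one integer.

#0=u has no predecessor
#1=u depends on [0:u]
#2=r has no predecessor
#3=t depends on [2:r]
#4=t depends on [3:t]
sources: [0:u, 2:r]
N(rest) = Σ N(rest − s) over sources s of rest; N(one piece) = 1:
  size 1 → [1]=1  [4]=1
  size 2 → [0,1]=1  [1,4]=2  [3,4]=1
  size 3 → [0,1,4]=3  [1,3,4]=3  [2,3,4]=1
  first=0(u) contributes 4
  first=2(r) contributes 6
|[w]| = 10

10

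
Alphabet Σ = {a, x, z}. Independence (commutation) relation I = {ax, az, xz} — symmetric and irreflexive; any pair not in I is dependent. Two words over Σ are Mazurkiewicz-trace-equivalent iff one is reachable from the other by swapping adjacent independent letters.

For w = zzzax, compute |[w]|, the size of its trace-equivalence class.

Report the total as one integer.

20

piece 0:z — minimal
piece 1:z rests on {0:z}
piece 2:z rests on {1:z}
piece 3:a — minimal
piece 4:x — minimal
minimal pieces: {0:z, 3:a, 4:x}
ways to finish when only these pieces remain (= sum over removing one remaining piece with nothing left below it):
  1 left: {2}→1  {3}→1  {4}→1
  2 left: {1,2}→1  {2,3}→2  {2,4}→2  {3,4}→2
  3 left: {0,1,2}→1  {1,2,3}→3  {1,2,4}→3  {2,3,4}→6
  placing 0:z first → 12 extensions
  placing 3:a first → 4 extensions
  placing 4:x first → 4 extensions
total linear extensions = 20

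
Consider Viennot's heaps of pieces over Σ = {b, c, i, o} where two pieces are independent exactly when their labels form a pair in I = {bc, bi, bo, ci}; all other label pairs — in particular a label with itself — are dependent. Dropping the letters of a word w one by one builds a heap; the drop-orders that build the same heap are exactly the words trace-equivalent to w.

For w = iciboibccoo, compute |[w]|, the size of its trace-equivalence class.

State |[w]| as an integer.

495

#0=i has no predecessor
#1=c has no predecessor
#2=i depends on [0:i]
#3=b has no predecessor
#4=o depends on [1:c, 2:i]
#5=i depends on [4:o]
#6=b depends on [3:b]
#7=c depends on [4:o]
#8=c depends on [7:c]
#9=o depends on [5:i, 8:c]
#10=o depends on [9:o]
sources: [0:i, 1:c, 3:b]
N(rest) = Σ N(rest − s) over sources s of rest; N(one piece) = 1:
  size 1 → [6]=1  [10]=1
  size 2 → [3,6]=1  [6,10]=2  [9,10]=1
  size 3 → [3,6,10]=3  [5,9,10]=1  [6,9,10]=3  [8,9,10]=1
  size 4 → [3,6,9,10]=6  [5,6,9,10]=4  [5,8,9,10]=2  [6,8,9,10]=4  [7,8,9,10]=1
  size 5 → [3,5,6,9,10]=10  [3,6,8,9,10]=10  [5,6,8,9,10]=10  [5,7,8,9,10]=3  [6,7,8,9,10]=5
  size 6 → [3,5,6,8,9,10]=30  [3,6,7,8,9,10]=15  [4,5,7,8,9,10]=3  [5,6,7,8,9,10]=18
  size 7 → [1,4,5,7,8,9,10]=3  [2,4,5,7,8,9,10]=3  [3,5,6,7,8,9,10]=63  [4,5,6,7,8,9,10]=21
  size 8 → [0,2,4,5,7,8,9,10]=3  [1,2,4,5,7,8,9,10]=6  [1,4,5,6,7,8,9,10]=24  [2,4,5,6,7,8,9,10]=24  [3,4,5,6,7,8,9,10]=84
  size 9 → [0,1,2,4,5,7,8,9,10]=9  [0,2,4,5,6,7,8,9,10]=27  [1,2,4,5,6,7,8,9,10]=54  [1,3,4,5,6,7,8,9,10]=108  [2,3,4,5,6,7,8,9,10]=108
  first=0(i) contributes 270
  first=1(c) contributes 135
  first=3(b) contributes 90
|[w]| = 495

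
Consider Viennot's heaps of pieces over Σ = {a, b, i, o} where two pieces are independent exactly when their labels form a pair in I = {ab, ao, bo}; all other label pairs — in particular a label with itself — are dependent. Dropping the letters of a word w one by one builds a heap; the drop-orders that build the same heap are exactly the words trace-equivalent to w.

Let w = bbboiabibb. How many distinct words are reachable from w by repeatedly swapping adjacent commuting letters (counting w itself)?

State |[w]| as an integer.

0(b) covers ∅
1(b) covers 0:b
2(b) covers 1:b
3(o) covers ∅
4(i) covers 2:b, 3:o
5(a) covers 4:i
6(b) covers 4:i
7(i) covers 5:a, 6:b
8(b) covers 7:i
9(b) covers 8:b
floor of heap: 0:b, 3:o
completions by unplaced set U, small U first (add the entries for U minus each lowest piece of U):
  |U|=1: {9}:1
  |U|=2: {8,9}:1
  |U|=3: {7,8,9}:1
  |U|=4: {5,7,8,9}:1  {6,7,8,9}:1
  |U|=5: {5,6,7,8,9}:2
  |U|=6: {4,5,6,7,8,9}:2
  |U|=7: {2,4,5,6,7,8,9}:2  {3,4,5,6,7,8,9}:2
  |U|=8: {1,2,4,5,6,7,8,9}:2  {2,3,4,5,6,7,8,9}:4
  start at 0(b): 6
  start at 3(o): 2
sum over floor = 8

8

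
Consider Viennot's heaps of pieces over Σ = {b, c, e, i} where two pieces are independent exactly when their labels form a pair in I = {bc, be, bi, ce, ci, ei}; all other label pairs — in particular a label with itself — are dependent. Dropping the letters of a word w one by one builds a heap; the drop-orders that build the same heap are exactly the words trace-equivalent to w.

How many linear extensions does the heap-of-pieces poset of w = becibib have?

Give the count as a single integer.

piece 0:b — minimal
piece 1:e — minimal
piece 2:c — minimal
piece 3:i — minimal
piece 4:b rests on {0:b}
piece 5:i rests on {3:i}
piece 6:b rests on {4:b}
minimal pieces: {0:b, 1:e, 2:c, 3:i}
ways to finish when only these pieces remain (= sum over removing one remaining piece with nothing left below it):
  1 left: {1}→1  {2}→1  {5}→1  {6}→1
  2 left: {1,2}→2  {1,5}→2  {1,6}→2  {2,5}→2  {2,6}→2  {3,5}→1  {4,6}→1  {5,6}→2
  3 left: {0,4,6}→1  {1,2,5}→6  {1,2,6}→6  {1,3,5}→3  {1,4,6}→3  {1,5,6}→6  {2,3,5}→3  {2,4,6}→3  {2,5,6}→6  {3,5,6}→3  {4,5,6}→3
  4 left: {0,1,4,6}→4  {0,2,4,6}→4  {0,4,5,6}→4  {1,2,3,5}→12  {1,2,4,6}→12  {1,2,5,6}→24  {1,3,5,6}→12  {1,4,5,6}→12  {2,3,5,6}→12  {2,4,5,6}→12  {3,4,5,6}→6
  5 left: {0,1,2,4,6}→20  {0,1,4,5,6}→20  {0,2,4,5,6}→20  {0,3,4,5,6}→10  {1,2,3,5,6}→60  {1,2,4,5,6}→60  {1,3,4,5,6}→30  {2,3,4,5,6}→30
  placing 0:b first → 180 extensions
  placing 1:e first → 60 extensions
  placing 2:c first → 60 extensions
  placing 3:i first → 120 extensions
total linear extensions = 420

420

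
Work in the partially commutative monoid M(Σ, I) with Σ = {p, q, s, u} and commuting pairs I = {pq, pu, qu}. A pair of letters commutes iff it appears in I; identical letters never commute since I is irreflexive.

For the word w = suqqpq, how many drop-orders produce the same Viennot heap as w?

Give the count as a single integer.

drop 0:s onto floor
drop 1:u onto {0:s}
drop 2:q onto {0:s}
drop 3:q onto {2:q}
drop 4:p onto {0:s}
drop 5:q onto {3:q}
ground layer = {0:s}
drop-orders for the pieces not yet dropped (sum over which currently-grounded one goes next):
  1 to go: {1} 1  {4} 1  {5} 1
  2 to go: {1,4} 2  {1,5} 2  {3,5} 1  {4,5} 2
  3 to go: {1,3,5} 3  {1,4,5} 6  {2,3,5} 1  {3,4,5} 3
  4 to go: {1,2,3,5} 4  {1,3,4,5} 12  {2,3,4,5} 4
  if 0:s drops first: 20 orders

20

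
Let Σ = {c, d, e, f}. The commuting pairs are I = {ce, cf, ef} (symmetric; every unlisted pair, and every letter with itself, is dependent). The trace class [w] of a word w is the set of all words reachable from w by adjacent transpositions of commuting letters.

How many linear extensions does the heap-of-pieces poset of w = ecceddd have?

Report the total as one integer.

drop 0:e onto floor
drop 1:c onto floor
drop 2:c onto {1:c}
drop 3:e onto {0:e}
drop 4:d onto {2:c, 3:e}
drop 5:d onto {4:d}
drop 6:d onto {5:d}
ground layer = {0:e, 1:c}
drop-orders for the pieces not yet dropped (sum over which currently-grounded one goes next):
  1 to go: {6} 1
  2 to go: {5,6} 1
  3 to go: {4,5,6} 1
  4 to go: {2,4,5,6} 1  {3,4,5,6} 1
  5 to go: {0,3,4,5,6} 1  {1,2,4,5,6} 1  {2,3,4,5,6} 2
  if 0:e drops first: 3 orders
  if 1:c drops first: 3 orders
heap linearizations: 6

6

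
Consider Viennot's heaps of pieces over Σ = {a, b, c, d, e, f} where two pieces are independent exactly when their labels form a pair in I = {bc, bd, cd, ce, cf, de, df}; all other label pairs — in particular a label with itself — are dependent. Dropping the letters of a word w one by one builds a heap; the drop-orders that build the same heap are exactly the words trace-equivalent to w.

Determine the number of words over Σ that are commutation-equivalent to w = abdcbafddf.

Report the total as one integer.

piece 0:a — minimal
piece 1:b rests on {0:a}
piece 2:d rests on {0:a}
piece 3:c rests on {0:a}
piece 4:b rests on {1:b}
piece 5:a rests on {2:d, 3:c, 4:b}
piece 6:f rests on {5:a}
piece 7:d rests on {5:a}
piece 8:d rests on {7:d}
piece 9:f rests on {6:f}
minimal pieces: {0:a}
ways to finish when only these pieces remain (= sum over removing one remaining piece with nothing left below it):
  1 left: {8}→1  {9}→1
  2 left: {6,9}→1  {7,8}→1  {8,9}→2
  3 left: {6,8,9}→3  {7,8,9}→3
  4 left: {6,7,8,9}→6
  5 left: {5,6,7,8,9}→6
  6 left: {2,5,6,7,8,9}→6  {3,5,6,7,8,9}→6  {4,5,6,7,8,9}→6
  7 left: {1,4,5,6,7,8,9}→6  {2,3,5,6,7,8,9}→12  {2,4,5,6,7,8,9}→12  {3,4,5,6,7,8,9}→12
  8 left: {1,2,4,5,6,7,8,9}→18  {1,3,4,5,6,7,8,9}→18  {2,3,4,5,6,7,8,9}→36
  placing 0:a first → 72 extensions

72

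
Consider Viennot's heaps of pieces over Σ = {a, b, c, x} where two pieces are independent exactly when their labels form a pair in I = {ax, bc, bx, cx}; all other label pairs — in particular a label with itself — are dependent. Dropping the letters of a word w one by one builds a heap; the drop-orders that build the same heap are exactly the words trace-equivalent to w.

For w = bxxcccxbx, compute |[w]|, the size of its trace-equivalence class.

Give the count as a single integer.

1260

piece 0:b — minimal
piece 1:x — minimal
piece 2:x rests on {1:x}
piece 3:c — minimal
piece 4:c rests on {3:c}
piece 5:c rests on {4:c}
piece 6:x rests on {2:x}
piece 7:b rests on {0:b}
piece 8:x rests on {6:x}
minimal pieces: {0:b, 1:x, 3:c}
ways to finish when only these pieces remain (= sum over removing one remaining piece with nothing left below it):
  1 left: {5}→1  {7}→1  {8}→1
  2 left: {0,7}→1  {4,5}→1  {5,7}→2  {5,8}→2  {6,8}→1  {7,8}→2
  3 left: {0,5,7}→3  {0,7,8}→3  {2,6,8}→1  {3,4,5}→1  {4,5,7}→3  {4,5,8}→3  {5,6,8}→3  {5,7,8}→6  {6,7,8}→3
  4 left: {0,4,5,7}→6  {0,5,7,8}→12  {0,6,7,8}→6  {1,2,6,8}→1  {2,5,6,8}→4  {2,6,7,8}→4  {3,4,5,7}→4  {3,4,5,8}→4  {4,5,6,8}→6  {4,5,7,8}→12  {5,6,7,8}→12
  5 left: {0,2,6,7,8}→10  {0,3,4,5,7}→10  {0,4,5,7,8}→30  {0,5,6,7,8}→30  {1,2,5,6,8}→5  {1,2,6,7,8}→5  {2,4,5,6,8}→10  {2,5,6,7,8}→20  {3,4,5,6,8}→10  {3,4,5,7,8}→20  {4,5,6,7,8}→30
  6 left: {0,1,2,6,7,8}→15  {0,2,5,6,7,8}→60  {0,3,4,5,7,8}→60  {0,4,5,6,7,8}→90  {1,2,4,5,6,8}→15  {1,2,5,6,7,8}→30  {2,3,4,5,6,8}→20  {2,4,5,6,7,8}→60  {3,4,5,6,7,8}→60
  7 left: {0,1,2,5,6,7,8}→105  {0,2,4,5,6,7,8}→210  {0,3,4,5,6,7,8}→210  {1,2,3,4,5,6,8}→35  {1,2,4,5,6,7,8}→105  {2,3,4,5,6,7,8}→140
  placing 0:b first → 280 extensions
  placing 1:x first → 560 extensions
  placing 3:c first → 420 extensions
total linear extensions = 1260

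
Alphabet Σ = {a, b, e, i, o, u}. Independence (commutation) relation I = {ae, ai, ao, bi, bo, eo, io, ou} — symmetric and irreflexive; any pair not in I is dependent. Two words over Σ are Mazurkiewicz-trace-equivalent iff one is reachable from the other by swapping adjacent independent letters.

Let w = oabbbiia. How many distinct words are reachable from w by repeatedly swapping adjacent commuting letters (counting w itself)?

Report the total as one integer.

drop 0:o onto floor
drop 1:a onto floor
drop 2:b onto {1:a}
drop 3:b onto {2:b}
drop 4:b onto {3:b}
drop 5:i onto floor
drop 6:i onto {5:i}
drop 7:a onto {4:b}
ground layer = {0:o, 1:a, 5:i}
drop-orders for the pieces not yet dropped (sum over which currently-grounded one goes next):
  1 to go: {0} 1  {6} 1  {7} 1
  2 to go: {0,6} 2  {0,7} 2  {4,7} 1  {5,6} 1  {6,7} 2
  3 to go: {0,4,7} 3  {0,5,6} 3  {0,6,7} 6  {3,4,7} 1  {4,6,7} 3  {5,6,7} 3
  4 to go: {0,3,4,7} 4  {0,4,6,7} 12  {0,5,6,7} 12  {2,3,4,7} 1  {3,4,6,7} 4  {4,5,6,7} 6
  5 to go: {0,2,3,4,7} 5  {0,3,4,6,7} 20  {0,4,5,6,7} 30  {1,2,3,4,7} 1  {2,3,4,6,7} 5  {3,4,5,6,7} 10
  6 to go: {0,1,2,3,4,7} 6  {0,2,3,4,6,7} 30  {0,3,4,5,6,7} 60  {1,2,3,4,6,7} 6  {2,3,4,5,6,7} 15
  if 0:o drops first: 21 orders
  if 1:a drops first: 105 orders
  if 5:i drops first: 42 orders
heap linearizations: 168

168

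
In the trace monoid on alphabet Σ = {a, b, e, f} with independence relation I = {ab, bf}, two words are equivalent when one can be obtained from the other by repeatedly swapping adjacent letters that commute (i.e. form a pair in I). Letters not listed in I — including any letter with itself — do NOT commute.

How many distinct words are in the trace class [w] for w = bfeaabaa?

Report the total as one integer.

10

#0=b has no predecessor
#1=f has no predecessor
#2=e depends on [0:b, 1:f]
#3=a depends on [2:e]
#4=a depends on [3:a]
#5=b depends on [2:e]
#6=a depends on [4:a]
#7=a depends on [6:a]
sources: [0:b, 1:f]
N(rest) = Σ N(rest − s) over sources s of rest; N(one piece) = 1:
  size 1 → [5]=1  [7]=1
  size 2 → [5,7]=2  [6,7]=1
  size 3 → [4,6,7]=1  [5,6,7]=3
  size 4 → [3,4,6,7]=1  [4,5,6,7]=4
  size 5 → [3,4,5,6,7]=5
  size 6 → [2,3,4,5,6,7]=5
  first=0(b) contributes 5
  first=1(f) contributes 5
|[w]| = 10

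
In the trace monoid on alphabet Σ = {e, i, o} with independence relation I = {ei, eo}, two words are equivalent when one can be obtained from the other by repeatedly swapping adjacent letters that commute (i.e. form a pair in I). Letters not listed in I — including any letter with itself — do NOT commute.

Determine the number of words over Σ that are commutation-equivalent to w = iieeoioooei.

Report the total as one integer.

piece 0:i — minimal
piece 1:i rests on {0:i}
piece 2:e — minimal
piece 3:e rests on {2:e}
piece 4:o rests on {1:i}
piece 5:i rests on {4:o}
piece 6:o rests on {5:i}
piece 7:o rests on {6:o}
piece 8:o rests on {7:o}
piece 9:e rests on {3:e}
piece 10:i rests on {8:o}
minimal pieces: {0:i, 2:e}
ways to finish when only these pieces remain (= sum over removing one remaining piece with nothing left below it):
  1 left: {9}→1  {10}→1
  2 left: {3,9}→1  {8,10}→1  {9,10}→2
  3 left: {2,3,9}→1  {3,9,10}→3  {7,8,10}→1  {8,9,10}→3
  4 left: {2,3,9,10}→4  {3,8,9,10}→6  {6,7,8,10}→1  {7,8,9,10}→4
  5 left: {2,3,8,9,10}→10  {3,7,8,9,10}→10  {5,6,7,8,10}→1  {6,7,8,9,10}→5
  6 left: {2,3,7,8,9,10}→20  {3,6,7,8,9,10}→15  {4,5,6,7,8,10}→1  {5,6,7,8,9,10}→6
  7 left: {1,4,5,6,7,8,10}→1  {2,3,6,7,8,9,10}→35  {3,5,6,7,8,9,10}→21  {4,5,6,7,8,9,10}→7
  8 left: {0,1,4,5,6,7,8,10}→1  {1,4,5,6,7,8,9,10}→8  {2,3,5,6,7,8,9,10}→56  {3,4,5,6,7,8,9,10}→28
  9 left: {0,1,4,5,6,7,8,9,10}→9  {1,3,4,5,6,7,8,9,10}→36  {2,3,4,5,6,7,8,9,10}→84
  placing 0:i first → 120 extensions
  placing 2:e first → 45 extensions
total linear extensions = 165

165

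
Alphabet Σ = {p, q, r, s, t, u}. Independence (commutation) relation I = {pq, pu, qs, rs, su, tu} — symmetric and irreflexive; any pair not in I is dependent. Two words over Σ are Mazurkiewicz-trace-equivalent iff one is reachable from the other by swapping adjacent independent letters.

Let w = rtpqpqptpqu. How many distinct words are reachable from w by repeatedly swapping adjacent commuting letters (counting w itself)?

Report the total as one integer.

30

#0=r has no predecessor
#1=t depends on [0:r]
#2=p depends on [1:t]
#3=q depends on [1:t]
#4=p depends on [2:p]
#5=q depends on [3:q]
#6=p depends on [4:p]
#7=t depends on [5:q, 6:p]
#8=p depends on [7:t]
#9=q depends on [7:t]
#10=u depends on [9:q]
sources: [0:r]
N(rest) = Σ N(rest − s) over sources s of rest; N(one piece) = 1:
  size 1 → [8]=1  [10]=1
  size 2 → [8,10]=2  [9,10]=1
  size 3 → [8,9,10]=3
  size 4 → [7,8,9,10]=3
  size 5 → [5,7,8,9,10]=3  [6,7,8,9,10]=3
  size 6 → [3,5,7,8,9,10]=3  [4,6,7,8,9,10]=3  [5,6,7,8,9,10]=6
  size 7 → [2,4,6,7,8,9,10]=3  [3,5,6,7,8,9,10]=9  [4,5,6,7,8,9,10]=9
  size 8 → [2,4,5,6,7,8,9,10]=12  [3,4,5,6,7,8,9,10]=18
  size 9 → [2,3,4,5,6,7,8,9,10]=30
  first=0(r) contributes 30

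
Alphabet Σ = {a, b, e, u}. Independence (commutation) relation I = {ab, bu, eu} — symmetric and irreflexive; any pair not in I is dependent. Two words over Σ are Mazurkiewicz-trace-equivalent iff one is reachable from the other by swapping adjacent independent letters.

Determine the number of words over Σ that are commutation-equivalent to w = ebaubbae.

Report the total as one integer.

20

#0=e has no predecessor
#1=b depends on [0:e]
#2=a depends on [0:e]
#3=u depends on [2:a]
#4=b depends on [1:b]
#5=b depends on [4:b]
#6=a depends on [3:u]
#7=e depends on [5:b, 6:a]
sources: [0:e]
N(rest) = Σ N(rest − s) over sources s of rest; N(one piece) = 1:
  size 1 → [7]=1
  size 2 → [5,7]=1  [6,7]=1
  size 3 → [3,6,7]=1  [4,5,7]=1  [5,6,7]=2
  size 4 → [1,4,5,7]=1  [2,3,6,7]=1  [3,5,6,7]=3  [4,5,6,7]=3
  size 5 → [1,4,5,6,7]=4  [2,3,5,6,7]=4  [3,4,5,6,7]=6
  size 6 → [1,3,4,5,6,7]=10  [2,3,4,5,6,7]=10
  first=0(e) contributes 20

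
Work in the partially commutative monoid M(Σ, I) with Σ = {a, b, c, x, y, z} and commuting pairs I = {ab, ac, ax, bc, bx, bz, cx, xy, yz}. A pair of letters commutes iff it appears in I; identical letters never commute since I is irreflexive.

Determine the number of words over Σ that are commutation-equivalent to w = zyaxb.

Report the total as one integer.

0(z) covers ∅
1(y) covers ∅
2(a) covers 0:z, 1:y
3(x) covers 0:z
4(b) covers 1:y
floor of heap: 0:z, 1:y
completions by unplaced set U, small U first (add the entries for U minus each lowest piece of U):
  |U|=1: {2}:1  {3}:1  {4}:1
  |U|=2: {2,3}:2  {2,4}:2  {3,4}:2
  |U|=3: {0,2,3}:2  {1,2,4}:2  {2,3,4}:6
  start at 0(z): 8
  start at 1(y): 8
sum over floor = 16

16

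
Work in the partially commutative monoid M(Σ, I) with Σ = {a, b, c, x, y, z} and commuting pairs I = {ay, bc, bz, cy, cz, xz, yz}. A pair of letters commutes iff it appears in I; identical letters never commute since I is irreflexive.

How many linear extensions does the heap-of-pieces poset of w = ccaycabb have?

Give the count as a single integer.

6

0(c) covers ∅
1(c) covers 0:c
2(a) covers 1:c
3(y) covers ∅
4(c) covers 2:a
5(a) covers 4:c
6(b) covers 3:y, 5:a
7(b) covers 6:b
floor of heap: 0:c, 3:y
completions by unplaced set U, small U first (add the entries for U minus each lowest piece of U):
  |U|=1: {7}:1
  |U|=2: {6,7}:1
  |U|=3: {3,6,7}:1  {5,6,7}:1
  |U|=4: {3,5,6,7}:2  {4,5,6,7}:1
  |U|=5: {2,4,5,6,7}:1  {3,4,5,6,7}:3
  |U|=6: {1,2,4,5,6,7}:1  {2,3,4,5,6,7}:4
  start at 0(c): 5
  start at 3(y): 1
sum over floor = 6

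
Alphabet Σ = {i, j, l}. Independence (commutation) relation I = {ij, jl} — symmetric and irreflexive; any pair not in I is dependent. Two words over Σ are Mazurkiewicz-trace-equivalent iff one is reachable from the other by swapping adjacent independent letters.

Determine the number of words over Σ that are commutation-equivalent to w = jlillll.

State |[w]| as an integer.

drop 0:j onto floor
drop 1:l onto floor
drop 2:i onto {1:l}
drop 3:l onto {2:i}
drop 4:l onto {3:l}
drop 5:l onto {4:l}
drop 6:l onto {5:l}
ground layer = {0:j, 1:l}
drop-orders for the pieces not yet dropped (sum over which currently-grounded one goes next):
  1 to go: {0} 1  {6} 1
  2 to go: {0,6} 2  {5,6} 1
  3 to go: {0,5,6} 3  {4,5,6} 1
  4 to go: {0,4,5,6} 4  {3,4,5,6} 1
  5 to go: {0,3,4,5,6} 5  {2,3,4,5,6} 1
  if 0:j drops first: 1 orders
  if 1:l drops first: 6 orders
heap linearizations: 7

7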